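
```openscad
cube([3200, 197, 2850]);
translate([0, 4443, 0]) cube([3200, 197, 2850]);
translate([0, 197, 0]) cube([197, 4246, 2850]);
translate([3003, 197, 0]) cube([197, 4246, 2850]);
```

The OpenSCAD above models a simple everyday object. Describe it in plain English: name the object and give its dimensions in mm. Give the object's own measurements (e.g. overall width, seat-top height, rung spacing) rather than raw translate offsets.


The wall frame of a small rectangular building: four walls, each 2850 mm tall and 197 mm thick, enclosing a footprint 3200 mm (x) by 4640 mm (y) outside-to-outside, with no floor or roof. The front and back walls (the −y and +y sides) span the full width; the two side walls fit between them.


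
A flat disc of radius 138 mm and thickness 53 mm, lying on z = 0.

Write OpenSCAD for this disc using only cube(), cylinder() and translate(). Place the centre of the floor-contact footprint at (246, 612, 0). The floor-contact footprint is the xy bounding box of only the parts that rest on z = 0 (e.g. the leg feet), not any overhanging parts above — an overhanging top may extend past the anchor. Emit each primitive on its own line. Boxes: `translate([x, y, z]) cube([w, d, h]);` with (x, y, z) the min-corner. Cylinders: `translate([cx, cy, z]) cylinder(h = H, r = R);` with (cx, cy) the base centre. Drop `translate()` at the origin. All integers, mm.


translate([246, 612, 0]) cylinder(h = 53, r = 138);


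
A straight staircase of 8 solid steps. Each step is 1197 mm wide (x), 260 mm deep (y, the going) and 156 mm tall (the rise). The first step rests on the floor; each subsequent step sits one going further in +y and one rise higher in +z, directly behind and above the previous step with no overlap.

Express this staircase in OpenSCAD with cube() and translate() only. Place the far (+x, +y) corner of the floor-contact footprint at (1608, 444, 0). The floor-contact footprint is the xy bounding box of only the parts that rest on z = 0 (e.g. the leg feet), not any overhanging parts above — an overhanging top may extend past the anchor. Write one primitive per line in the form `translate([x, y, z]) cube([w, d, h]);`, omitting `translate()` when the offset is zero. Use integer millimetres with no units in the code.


translate([411, 184, 0]) cube([1197, 260, 156]);
translate([411, 444, 156]) cube([1197, 260, 156]);
translate([411, 704, 312]) cube([1197, 260, 156]);
translate([411, 964, 468]) cube([1197, 260, 156]);
translate([411, 1224, 624]) cube([1197, 260, 156]);
translate([411, 1484, 780]) cube([1197, 260, 156]);
translate([411, 1744, 936]) cube([1197, 260, 156]);
translate([411, 2004, 1092]) cube([1197, 260, 156]);


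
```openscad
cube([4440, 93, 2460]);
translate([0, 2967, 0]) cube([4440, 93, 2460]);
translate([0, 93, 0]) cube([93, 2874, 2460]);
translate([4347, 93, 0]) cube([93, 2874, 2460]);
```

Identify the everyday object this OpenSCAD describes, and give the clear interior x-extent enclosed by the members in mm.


A house (or room) frame. The interior width is 4254 mm.

Four 2460 mm walls enclosing a rectangle with no floor or roof — a room or house frame. Outside width is 4440 mm and wall thickness is 93 mm, so the interior width is 4440 − 2 × 93 = 4254 mm.


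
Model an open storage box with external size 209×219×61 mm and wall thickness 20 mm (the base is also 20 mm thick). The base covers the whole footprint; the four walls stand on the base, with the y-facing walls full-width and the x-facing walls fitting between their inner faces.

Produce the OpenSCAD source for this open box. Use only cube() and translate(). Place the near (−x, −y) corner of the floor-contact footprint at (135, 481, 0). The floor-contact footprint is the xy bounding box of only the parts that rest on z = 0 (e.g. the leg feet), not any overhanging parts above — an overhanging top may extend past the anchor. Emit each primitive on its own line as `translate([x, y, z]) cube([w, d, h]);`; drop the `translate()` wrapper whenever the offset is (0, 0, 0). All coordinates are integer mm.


translate([135, 481, 0]) cube([209, 219, 20]);
translate([135, 481, 20]) cube([209, 20, 41]);
translate([135, 680, 20]) cube([209, 20, 41]);
translate([135, 501, 20]) cube([20, 179, 41]);
translate([324, 501, 20]) cube([20, 179, 41]);


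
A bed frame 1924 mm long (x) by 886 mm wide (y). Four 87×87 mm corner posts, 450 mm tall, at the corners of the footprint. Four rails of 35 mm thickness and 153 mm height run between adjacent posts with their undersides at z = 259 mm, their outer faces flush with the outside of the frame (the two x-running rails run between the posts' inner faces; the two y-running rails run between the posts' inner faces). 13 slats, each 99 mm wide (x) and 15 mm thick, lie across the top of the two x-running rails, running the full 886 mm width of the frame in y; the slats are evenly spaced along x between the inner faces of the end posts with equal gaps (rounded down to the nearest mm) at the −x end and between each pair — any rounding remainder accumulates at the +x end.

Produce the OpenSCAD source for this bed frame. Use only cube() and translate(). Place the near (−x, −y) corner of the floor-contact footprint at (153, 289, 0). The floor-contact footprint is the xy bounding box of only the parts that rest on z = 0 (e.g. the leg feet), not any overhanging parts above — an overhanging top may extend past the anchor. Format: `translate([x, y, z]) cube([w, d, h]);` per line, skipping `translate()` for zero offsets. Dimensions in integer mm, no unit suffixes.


translate([153, 289, 0]) cube([87, 87, 450]);
translate([153, 1088, 0]) cube([87, 87, 450]);
translate([1990, 289, 0]) cube([87, 87, 450]);
translate([1990, 1088, 0]) cube([87, 87, 450]);
translate([240, 289, 259]) cube([1750, 35, 153]);
translate([240, 1140, 259]) cube([1750, 35, 153]);
translate([153, 376, 259]) cube([35, 712, 153]);
translate([2042, 376, 259]) cube([35, 712, 153]);
translate([273, 289, 412]) cube([99, 886, 15]);
translate([405, 289, 412]) cube([99, 886, 15]);
translate([537, 289, 412]) cube([99, 886, 15]);
translate([669, 289, 412]) cube([99, 886, 15]);
translate([801, 289, 412]) cube([99, 886, 15]);
translate([933, 289, 412]) cube([99, 886, 15]);
translate([1065, 289, 412]) cube([99, 886, 15]);
translate([1197, 289, 412]) cube([99, 886, 15]);
translate([1329, 289, 412]) cube([99, 886, 15]);
translate([1461, 289, 412]) cube([99, 886, 15]);
translate([1593, 289, 412]) cube([99, 886, 15]);
translate([1725, 289, 412]) cube([99, 886, 15]);
translate([1857, 289, 412]) cube([99, 886, 15]);


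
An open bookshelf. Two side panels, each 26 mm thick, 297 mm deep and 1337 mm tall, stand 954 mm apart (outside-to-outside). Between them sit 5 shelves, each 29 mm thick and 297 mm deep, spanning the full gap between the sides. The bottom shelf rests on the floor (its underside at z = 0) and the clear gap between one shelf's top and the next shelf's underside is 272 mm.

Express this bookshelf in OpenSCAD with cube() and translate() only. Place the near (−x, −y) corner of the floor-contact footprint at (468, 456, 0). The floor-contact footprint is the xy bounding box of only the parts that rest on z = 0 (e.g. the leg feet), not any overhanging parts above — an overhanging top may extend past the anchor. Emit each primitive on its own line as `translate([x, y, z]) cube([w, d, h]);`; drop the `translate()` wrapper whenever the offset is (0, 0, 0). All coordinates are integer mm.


translate([468, 456, 0]) cube([26, 297, 1337]);
translate([1396, 456, 0]) cube([26, 297, 1337]);
translate([494, 456, 0]) cube([902, 297, 29]);
translate([494, 456, 301]) cube([902, 297, 29]);
translate([494, 456, 602]) cube([902, 297, 29]);
translate([494, 456, 903]) cube([902, 297, 29]);
translate([494, 456, 1204]) cube([902, 297, 29]);


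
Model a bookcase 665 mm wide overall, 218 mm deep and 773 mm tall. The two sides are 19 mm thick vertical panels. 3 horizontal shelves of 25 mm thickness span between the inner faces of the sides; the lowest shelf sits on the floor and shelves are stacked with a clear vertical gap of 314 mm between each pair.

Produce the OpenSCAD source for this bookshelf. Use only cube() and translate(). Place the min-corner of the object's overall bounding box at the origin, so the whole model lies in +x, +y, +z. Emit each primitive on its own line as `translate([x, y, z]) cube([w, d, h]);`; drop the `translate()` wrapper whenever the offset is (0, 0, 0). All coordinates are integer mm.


cube([19, 218, 773]);
translate([646, 0, 0]) cube([19, 218, 773]);
translate([19, 0, 0]) cube([627, 218, 25]);
translate([19, 0, 339]) cube([627, 218, 25]);
translate([19, 0, 678]) cube([627, 218, 25]);


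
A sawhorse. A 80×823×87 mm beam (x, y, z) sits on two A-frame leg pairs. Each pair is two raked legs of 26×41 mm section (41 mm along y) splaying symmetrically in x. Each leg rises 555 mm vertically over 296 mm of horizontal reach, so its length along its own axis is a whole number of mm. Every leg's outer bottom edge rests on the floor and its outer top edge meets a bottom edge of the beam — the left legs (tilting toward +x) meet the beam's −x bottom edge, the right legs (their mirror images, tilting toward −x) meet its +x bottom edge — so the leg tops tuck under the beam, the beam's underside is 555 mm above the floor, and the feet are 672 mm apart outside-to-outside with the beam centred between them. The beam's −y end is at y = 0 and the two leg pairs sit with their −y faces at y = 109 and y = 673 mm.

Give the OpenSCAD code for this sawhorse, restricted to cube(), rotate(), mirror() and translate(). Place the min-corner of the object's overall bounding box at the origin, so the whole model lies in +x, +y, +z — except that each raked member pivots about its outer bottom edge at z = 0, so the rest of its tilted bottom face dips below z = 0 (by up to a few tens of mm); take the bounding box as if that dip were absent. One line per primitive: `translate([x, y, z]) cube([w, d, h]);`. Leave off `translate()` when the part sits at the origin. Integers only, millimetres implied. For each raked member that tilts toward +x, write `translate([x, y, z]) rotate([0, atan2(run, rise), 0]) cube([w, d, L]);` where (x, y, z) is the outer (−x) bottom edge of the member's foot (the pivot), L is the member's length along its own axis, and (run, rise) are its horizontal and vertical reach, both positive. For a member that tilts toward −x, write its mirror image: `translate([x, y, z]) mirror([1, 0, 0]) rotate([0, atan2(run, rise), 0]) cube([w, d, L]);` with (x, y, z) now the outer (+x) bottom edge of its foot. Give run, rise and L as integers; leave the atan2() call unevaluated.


// leg length = √(296² + 555²) = 629
// right-leg outer foot x = 2·296 + 80 = 672
// beam min-corner = (296, 0, 555)
translate([296, 0, 555]) cube([80, 823, 87]);
translate([0, 109, 0]) rotate([0, atan2(296, 555), 0]) cube([26, 41, 629]);
translate([672, 109, 0]) mirror([1, 0, 0]) rotate([0, atan2(296, 555), 0]) cube([26, 41, 629]);
translate([0, 673, 0]) rotate([0, atan2(296, 555), 0]) cube([26, 41, 629]);
translate([672, 673, 0]) mirror([1, 0, 0]) rotate([0, atan2(296, 555), 0]) cube([26, 41, 629]);


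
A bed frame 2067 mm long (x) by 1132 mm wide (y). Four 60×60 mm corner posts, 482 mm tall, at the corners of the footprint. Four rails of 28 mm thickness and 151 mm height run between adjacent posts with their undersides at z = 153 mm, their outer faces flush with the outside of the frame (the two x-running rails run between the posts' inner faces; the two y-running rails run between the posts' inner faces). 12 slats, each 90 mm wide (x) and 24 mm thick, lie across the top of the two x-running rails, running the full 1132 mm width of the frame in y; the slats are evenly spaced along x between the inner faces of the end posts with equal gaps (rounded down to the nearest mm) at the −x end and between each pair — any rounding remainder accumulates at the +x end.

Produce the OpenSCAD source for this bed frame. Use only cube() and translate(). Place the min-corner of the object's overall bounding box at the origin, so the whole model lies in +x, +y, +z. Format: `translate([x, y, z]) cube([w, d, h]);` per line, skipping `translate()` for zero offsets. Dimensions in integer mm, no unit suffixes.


// slat z = rail_z + rail_h = 153 + 151 = 304
// slat gap = ⌊(1947 − 12·90) / 13⌋ = 66
cube([60, 60, 482]);
translate([0, 1072, 0]) cube([60, 60, 482]);
translate([2007, 0, 0]) cube([60, 60, 482]);
translate([2007, 1072, 0]) cube([60, 60, 482]);
translate([60, 0, 153]) cube([1947, 28, 151]);
translate([60, 1104, 153]) cube([1947, 28, 151]);
translate([0, 60, 153]) cube([28, 1012, 151]);
translate([2039, 60, 153]) cube([28, 1012, 151]);
translate([126, 0, 304]) cube([90, 1132, 24]);
translate([282, 0, 304]) cube([90, 1132, 24]);
translate([438, 0, 304]) cube([90, 1132, 24]);
translate([594, 0, 304]) cube([90, 1132, 24]);
translate([750, 0, 304]) cube([90, 1132, 24]);
translate([906, 0, 304]) cube([90, 1132, 24]);
translate([1062, 0, 304]) cube([90, 1132, 24]);
translate([1218, 0, 304]) cube([90, 1132, 24]);
translate([1374, 0, 304]) cube([90, 1132, 24]);
translate([1530, 0, 304]) cube([90, 1132, 24]);
translate([1686, 0, 304]) cube([90, 1132, 24]);
translate([1842, 0, 304]) cube([90, 1132, 24]);


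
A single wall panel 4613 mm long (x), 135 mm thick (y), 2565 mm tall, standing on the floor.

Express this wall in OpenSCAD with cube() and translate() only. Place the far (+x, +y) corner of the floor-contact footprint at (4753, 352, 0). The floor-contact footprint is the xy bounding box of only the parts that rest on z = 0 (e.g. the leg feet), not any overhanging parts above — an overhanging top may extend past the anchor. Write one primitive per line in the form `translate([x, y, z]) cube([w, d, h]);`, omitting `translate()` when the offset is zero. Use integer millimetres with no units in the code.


translate([140, 217, 0]) cube([4613, 135, 2565]);


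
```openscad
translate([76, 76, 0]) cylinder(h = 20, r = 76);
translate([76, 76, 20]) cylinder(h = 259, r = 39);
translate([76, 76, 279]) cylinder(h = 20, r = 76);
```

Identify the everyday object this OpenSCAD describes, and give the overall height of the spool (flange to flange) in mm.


A spool. The overall height is 299 mm.

Three coaxial cylinders, large–small–large — a spool. Two 20 mm flanges and a 259 mm core give 20 + 259 + 20 = 299 mm.


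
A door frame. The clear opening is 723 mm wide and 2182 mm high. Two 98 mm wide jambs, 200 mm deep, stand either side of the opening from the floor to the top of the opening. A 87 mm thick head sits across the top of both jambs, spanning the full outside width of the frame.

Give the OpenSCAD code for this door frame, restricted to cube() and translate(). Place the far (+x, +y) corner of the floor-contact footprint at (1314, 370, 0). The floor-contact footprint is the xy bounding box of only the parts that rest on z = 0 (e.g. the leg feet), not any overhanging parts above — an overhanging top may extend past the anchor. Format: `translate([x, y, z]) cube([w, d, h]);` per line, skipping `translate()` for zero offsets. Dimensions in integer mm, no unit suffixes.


translate([395, 170, 0]) cube([98, 200, 2182]);
translate([1216, 170, 0]) cube([98, 200, 2182]);
translate([395, 170, 2182]) cube([919, 200, 87]);


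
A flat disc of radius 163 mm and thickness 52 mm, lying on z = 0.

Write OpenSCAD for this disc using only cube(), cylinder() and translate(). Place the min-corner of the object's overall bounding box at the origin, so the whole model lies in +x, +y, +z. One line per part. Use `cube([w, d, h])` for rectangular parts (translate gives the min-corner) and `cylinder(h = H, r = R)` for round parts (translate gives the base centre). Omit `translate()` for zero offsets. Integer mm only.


translate([163, 163, 0]) cylinder(h = 52, r = 163);


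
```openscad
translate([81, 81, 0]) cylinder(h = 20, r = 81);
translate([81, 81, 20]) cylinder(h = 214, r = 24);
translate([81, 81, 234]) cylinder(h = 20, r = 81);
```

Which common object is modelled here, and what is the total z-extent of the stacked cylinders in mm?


A spool. The overall height is 254 mm.

Three coaxial cylinders, large–small–large — a spool. Two 20 mm flanges and a 214 mm core give 20 + 214 + 20 = 254 mm.


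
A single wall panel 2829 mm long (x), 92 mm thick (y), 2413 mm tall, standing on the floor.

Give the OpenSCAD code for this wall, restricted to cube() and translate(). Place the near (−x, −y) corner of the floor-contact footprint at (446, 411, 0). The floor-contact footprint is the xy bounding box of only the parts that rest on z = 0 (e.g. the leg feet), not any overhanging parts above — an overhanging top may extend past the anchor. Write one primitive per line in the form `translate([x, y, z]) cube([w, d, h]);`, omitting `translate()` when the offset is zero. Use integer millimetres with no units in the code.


translate([446, 411, 0]) cube([2829, 92, 2413]);


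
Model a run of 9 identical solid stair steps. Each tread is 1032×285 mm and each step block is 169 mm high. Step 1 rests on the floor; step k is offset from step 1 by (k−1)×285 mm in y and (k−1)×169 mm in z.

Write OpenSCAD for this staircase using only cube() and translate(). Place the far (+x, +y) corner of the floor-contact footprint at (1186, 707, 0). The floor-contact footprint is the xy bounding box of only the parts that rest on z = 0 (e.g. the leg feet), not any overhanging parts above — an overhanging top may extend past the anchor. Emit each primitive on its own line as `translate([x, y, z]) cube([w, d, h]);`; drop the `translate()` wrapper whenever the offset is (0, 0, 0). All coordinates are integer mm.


translate([154, 422, 0]) cube([1032, 285, 169]);
translate([154, 707, 169]) cube([1032, 285, 169]);
translate([154, 992, 338]) cube([1032, 285, 169]);
translate([154, 1277, 507]) cube([1032, 285, 169]);
translate([154, 1562, 676]) cube([1032, 285, 169]);
translate([154, 1847, 845]) cube([1032, 285, 169]);
translate([154, 2132, 1014]) cube([1032, 285, 169]);
translate([154, 2417, 1183]) cube([1032, 285, 169]);
translate([154, 2702, 1352]) cube([1032, 285, 169]);


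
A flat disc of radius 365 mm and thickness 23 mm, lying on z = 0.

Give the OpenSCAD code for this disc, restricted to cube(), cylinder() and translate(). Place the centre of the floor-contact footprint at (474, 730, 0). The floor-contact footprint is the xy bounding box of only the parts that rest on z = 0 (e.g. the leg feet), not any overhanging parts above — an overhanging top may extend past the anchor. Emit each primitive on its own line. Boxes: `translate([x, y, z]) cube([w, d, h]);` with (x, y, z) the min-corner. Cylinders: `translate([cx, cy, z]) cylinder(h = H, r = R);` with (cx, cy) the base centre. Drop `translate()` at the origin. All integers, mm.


translate([474, 730, 0]) cylinder(h = 23, r = 365);


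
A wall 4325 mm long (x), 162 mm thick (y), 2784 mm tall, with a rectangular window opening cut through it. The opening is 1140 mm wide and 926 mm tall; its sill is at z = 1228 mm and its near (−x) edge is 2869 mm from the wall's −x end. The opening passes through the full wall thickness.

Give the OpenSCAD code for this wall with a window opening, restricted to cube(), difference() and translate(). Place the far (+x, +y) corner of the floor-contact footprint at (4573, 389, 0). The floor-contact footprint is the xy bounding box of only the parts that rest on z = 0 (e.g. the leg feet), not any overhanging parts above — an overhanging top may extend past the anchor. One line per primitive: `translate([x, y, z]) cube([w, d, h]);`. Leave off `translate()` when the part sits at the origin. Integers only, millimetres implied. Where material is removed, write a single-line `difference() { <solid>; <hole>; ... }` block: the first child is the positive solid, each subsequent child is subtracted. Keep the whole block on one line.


difference() { translate([248, 227, 0]) cube([4325, 162, 2784]); translate([3117, 227, 1228]) cube([1140, 162, 926]); }


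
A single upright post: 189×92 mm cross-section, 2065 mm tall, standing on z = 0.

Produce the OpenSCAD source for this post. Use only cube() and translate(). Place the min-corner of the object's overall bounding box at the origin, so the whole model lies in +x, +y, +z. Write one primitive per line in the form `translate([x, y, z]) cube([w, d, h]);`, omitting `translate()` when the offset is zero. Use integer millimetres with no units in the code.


cube([189, 92, 2065]);


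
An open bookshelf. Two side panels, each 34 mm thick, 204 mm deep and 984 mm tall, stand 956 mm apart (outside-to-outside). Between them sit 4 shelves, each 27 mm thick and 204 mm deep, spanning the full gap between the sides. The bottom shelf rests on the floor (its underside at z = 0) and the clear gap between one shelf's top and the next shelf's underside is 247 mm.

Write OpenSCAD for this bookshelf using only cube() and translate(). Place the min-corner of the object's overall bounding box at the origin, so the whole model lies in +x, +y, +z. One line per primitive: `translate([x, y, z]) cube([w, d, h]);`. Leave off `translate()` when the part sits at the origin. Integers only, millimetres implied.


cube([34, 204, 984]);
translate([922, 0, 0]) cube([34, 204, 984]);
translate([34, 0, 0]) cube([888, 204, 27]);
translate([34, 0, 274]) cube([888, 204, 27]);
translate([34, 0, 548]) cube([888, 204, 27]);
translate([34, 0, 822]) cube([888, 204, 27]);


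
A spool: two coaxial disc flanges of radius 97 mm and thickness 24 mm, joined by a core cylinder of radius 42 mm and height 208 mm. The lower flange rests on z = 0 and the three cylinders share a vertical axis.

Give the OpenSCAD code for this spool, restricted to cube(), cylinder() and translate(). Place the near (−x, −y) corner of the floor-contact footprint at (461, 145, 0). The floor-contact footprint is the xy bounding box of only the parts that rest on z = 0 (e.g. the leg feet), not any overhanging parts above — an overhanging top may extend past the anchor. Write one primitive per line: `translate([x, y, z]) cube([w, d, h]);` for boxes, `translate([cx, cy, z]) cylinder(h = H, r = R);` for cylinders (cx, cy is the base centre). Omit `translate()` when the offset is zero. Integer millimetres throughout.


translate([558, 242, 0]) cylinder(h = 24, r = 97);
translate([558, 242, 24]) cylinder(h = 208, r = 42);
translate([558, 242, 232]) cylinder(h = 24, r = 97);


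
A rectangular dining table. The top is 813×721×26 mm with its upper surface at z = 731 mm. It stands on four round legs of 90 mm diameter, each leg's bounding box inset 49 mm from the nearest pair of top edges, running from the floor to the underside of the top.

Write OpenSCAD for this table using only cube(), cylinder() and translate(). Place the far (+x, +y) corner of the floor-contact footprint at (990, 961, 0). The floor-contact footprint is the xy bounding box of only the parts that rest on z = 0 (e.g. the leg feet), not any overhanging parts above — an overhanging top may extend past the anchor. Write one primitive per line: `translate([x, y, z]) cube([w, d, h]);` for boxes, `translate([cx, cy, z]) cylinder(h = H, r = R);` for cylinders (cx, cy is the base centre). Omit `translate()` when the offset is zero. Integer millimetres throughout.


translate([226, 289, 705]) cube([813, 721, 26]);
translate([320, 383, 0]) cylinder(h = 705, r = 45);
translate([945, 383, 0]) cylinder(h = 705, r = 45);
translate([320, 916, 0]) cylinder(h = 705, r = 45);
translate([945, 916, 0]) cylinder(h = 705, r = 45);


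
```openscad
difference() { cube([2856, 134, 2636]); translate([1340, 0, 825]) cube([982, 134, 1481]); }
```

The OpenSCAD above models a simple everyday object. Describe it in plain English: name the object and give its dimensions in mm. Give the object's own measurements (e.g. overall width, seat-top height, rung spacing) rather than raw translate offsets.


A wall 2856 mm long (x), 134 mm thick (y), 2636 mm tall, with a rectangular window opening cut through it. The opening is 982 mm wide and 1481 mm tall; its sill is at z = 825 mm and its near (−x) edge is 1340 mm from the wall's −x end. The opening passes through the full wall thickness.


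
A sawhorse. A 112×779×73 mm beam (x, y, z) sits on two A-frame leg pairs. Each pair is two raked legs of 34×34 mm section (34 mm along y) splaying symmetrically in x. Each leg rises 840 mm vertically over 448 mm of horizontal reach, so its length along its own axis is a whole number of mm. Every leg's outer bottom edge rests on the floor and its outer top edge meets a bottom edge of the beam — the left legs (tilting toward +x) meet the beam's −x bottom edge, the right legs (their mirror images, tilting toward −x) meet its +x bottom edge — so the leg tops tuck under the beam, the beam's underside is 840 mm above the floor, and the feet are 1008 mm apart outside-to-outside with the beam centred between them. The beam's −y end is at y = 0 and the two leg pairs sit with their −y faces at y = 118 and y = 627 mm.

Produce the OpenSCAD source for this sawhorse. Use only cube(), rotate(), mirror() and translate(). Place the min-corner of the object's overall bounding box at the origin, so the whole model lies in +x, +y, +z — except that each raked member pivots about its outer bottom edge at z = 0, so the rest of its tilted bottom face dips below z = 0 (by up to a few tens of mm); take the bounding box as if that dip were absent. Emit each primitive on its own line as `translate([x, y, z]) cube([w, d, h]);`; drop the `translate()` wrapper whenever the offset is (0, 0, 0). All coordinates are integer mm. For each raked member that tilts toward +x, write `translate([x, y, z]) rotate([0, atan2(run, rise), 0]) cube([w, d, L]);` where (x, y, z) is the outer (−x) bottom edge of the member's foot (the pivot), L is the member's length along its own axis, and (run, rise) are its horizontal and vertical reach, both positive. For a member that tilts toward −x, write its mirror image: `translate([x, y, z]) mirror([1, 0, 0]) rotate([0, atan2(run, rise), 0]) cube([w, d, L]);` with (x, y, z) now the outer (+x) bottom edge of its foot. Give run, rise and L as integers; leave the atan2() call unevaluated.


// leg length = √(448² + 840²) = 952
// right-leg outer foot x = 2·448 + 112 = 1008
// beam min-corner = (448, 0, 840)
translate([448, 0, 840]) cube([112, 779, 73]);
translate([0, 118, 0]) rotate([0, atan2(448, 840), 0]) cube([34, 34, 952]);
translate([1008, 118, 0]) mirror([1, 0, 0]) rotate([0, atan2(448, 840), 0]) cube([34, 34, 952]);
translate([0, 627, 0]) rotate([0, atan2(448, 840), 0]) cube([34, 34, 952]);
translate([1008, 627, 0]) mirror([1, 0, 0]) rotate([0, atan2(448, 840), 0]) cube([34, 34, 952]);


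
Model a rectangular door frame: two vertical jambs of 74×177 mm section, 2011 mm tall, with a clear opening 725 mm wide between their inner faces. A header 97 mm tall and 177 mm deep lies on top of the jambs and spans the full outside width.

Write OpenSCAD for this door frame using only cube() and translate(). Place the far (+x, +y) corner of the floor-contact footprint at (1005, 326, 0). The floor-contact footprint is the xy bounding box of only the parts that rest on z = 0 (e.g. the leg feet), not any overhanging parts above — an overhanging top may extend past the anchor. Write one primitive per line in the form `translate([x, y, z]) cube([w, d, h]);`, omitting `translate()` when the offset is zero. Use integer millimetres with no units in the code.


translate([132, 149, 0]) cube([74, 177, 2011]);
translate([931, 149, 0]) cube([74, 177, 2011]);
translate([132, 149, 2011]) cube([873, 177, 97]);


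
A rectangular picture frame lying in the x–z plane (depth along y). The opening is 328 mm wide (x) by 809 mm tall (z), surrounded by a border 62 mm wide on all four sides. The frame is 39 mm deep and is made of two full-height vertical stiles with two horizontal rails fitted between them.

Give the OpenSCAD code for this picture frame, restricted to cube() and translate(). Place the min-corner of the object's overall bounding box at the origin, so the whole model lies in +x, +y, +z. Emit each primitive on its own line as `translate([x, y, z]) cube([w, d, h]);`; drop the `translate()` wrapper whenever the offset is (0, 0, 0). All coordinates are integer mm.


cube([62, 39, 933]);
translate([390, 0, 0]) cube([62, 39, 933]);
translate([62, 0, 0]) cube([328, 39, 62]);
translate([62, 0, 871]) cube([328, 39, 62]);


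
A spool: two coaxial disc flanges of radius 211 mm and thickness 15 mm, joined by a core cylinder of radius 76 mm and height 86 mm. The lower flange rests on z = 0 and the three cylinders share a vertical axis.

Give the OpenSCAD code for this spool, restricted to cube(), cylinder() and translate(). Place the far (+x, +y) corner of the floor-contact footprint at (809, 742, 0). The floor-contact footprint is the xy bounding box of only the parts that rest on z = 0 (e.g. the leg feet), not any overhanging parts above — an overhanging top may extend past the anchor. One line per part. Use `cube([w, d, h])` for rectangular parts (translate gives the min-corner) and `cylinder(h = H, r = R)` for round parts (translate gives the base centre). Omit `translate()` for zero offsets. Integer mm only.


translate([598, 531, 0]) cylinder(h = 15, r = 211);
translate([598, 531, 15]) cylinder(h = 86, r = 76);
translate([598, 531, 101]) cylinder(h = 15, r = 211);


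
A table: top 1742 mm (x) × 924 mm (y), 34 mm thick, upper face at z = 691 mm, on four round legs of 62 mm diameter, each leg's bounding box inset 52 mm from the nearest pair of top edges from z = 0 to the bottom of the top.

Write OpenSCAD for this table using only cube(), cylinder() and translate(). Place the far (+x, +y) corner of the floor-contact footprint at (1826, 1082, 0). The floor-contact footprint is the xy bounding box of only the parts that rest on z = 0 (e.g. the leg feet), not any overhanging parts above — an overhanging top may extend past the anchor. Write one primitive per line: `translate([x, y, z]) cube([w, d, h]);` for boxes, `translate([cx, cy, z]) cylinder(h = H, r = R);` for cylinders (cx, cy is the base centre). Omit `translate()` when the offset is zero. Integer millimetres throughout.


translate([136, 210, 657]) cube([1742, 924, 34]);
translate([219, 293, 0]) cylinder(h = 657, r = 31);
translate([1795, 293, 0]) cylinder(h = 657, r = 31);
translate([219, 1051, 0]) cylinder(h = 657, r = 31);
translate([1795, 1051, 0]) cylinder(h = 657, r = 31);


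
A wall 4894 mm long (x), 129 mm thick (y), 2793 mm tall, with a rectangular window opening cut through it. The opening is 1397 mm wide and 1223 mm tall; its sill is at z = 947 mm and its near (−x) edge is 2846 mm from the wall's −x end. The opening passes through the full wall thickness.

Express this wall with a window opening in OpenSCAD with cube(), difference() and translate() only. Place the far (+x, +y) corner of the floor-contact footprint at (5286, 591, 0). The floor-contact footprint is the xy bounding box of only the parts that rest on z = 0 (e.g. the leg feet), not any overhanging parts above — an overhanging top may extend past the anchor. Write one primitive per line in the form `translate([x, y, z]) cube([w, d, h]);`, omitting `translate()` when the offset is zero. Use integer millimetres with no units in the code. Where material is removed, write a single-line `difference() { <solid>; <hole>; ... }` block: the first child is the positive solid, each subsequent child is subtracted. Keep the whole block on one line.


difference() { translate([392, 462, 0]) cube([4894, 129, 2793]); translate([3238, 462, 947]) cube([1397, 129, 1223]); }


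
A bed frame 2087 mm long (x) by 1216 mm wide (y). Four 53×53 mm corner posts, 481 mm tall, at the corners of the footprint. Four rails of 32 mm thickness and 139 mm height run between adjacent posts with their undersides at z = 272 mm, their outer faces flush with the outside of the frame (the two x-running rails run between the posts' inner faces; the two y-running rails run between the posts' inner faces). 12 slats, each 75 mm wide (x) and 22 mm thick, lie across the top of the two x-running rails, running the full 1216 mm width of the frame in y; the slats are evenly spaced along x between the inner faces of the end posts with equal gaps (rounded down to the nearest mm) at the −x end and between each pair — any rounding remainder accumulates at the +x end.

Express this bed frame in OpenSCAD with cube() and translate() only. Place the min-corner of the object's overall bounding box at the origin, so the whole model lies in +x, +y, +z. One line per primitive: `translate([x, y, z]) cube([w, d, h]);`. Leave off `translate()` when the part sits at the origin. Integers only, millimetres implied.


cube([53, 53, 481]);
translate([0, 1163, 0]) cube([53, 53, 481]);
translate([2034, 0, 0]) cube([53, 53, 481]);
translate([2034, 1163, 0]) cube([53, 53, 481]);
translate([53, 0, 272]) cube([1981, 32, 139]);
translate([53, 1184, 272]) cube([1981, 32, 139]);
translate([0, 53, 272]) cube([32, 1110, 139]);
translate([2055, 53, 272]) cube([32, 1110, 139]);
translate([136, 0, 411]) cube([75, 1216, 22]);
translate([294, 0, 411]) cube([75, 1216, 22]);
translate([452, 0, 411]) cube([75, 1216, 22]);
translate([610, 0, 411]) cube([75, 1216, 22]);
translate([768, 0, 411]) cube([75, 1216, 22]);
translate([926, 0, 411]) cube([75, 1216, 22]);
translate([1084, 0, 411]) cube([75, 1216, 22]);
translate([1242, 0, 411]) cube([75, 1216, 22]);
translate([1400, 0, 411]) cube([75, 1216, 22]);
translate([1558, 0, 411]) cube([75, 1216, 22]);
translate([1716, 0, 411]) cube([75, 1216, 22]);
translate([1874, 0, 411]) cube([75, 1216, 22]);


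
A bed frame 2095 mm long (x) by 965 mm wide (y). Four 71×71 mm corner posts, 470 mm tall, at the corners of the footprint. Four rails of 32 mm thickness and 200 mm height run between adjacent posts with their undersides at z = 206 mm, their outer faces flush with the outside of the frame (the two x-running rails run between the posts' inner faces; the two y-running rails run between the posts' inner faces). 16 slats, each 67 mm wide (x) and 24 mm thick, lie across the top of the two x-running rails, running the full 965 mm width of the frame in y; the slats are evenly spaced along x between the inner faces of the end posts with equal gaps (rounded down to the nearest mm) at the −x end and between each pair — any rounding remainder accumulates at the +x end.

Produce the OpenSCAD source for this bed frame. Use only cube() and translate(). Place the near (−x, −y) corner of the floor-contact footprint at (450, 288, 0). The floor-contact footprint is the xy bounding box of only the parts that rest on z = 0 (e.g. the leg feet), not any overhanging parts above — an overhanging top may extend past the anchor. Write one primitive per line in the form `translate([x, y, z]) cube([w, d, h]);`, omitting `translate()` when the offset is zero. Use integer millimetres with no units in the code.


translate([450, 288, 0]) cube([71, 71, 470]);
translate([450, 1182, 0]) cube([71, 71, 470]);
translate([2474, 288, 0]) cube([71, 71, 470]);
translate([2474, 1182, 0]) cube([71, 71, 470]);
translate([521, 288, 206]) cube([1953, 32, 200]);
translate([521, 1221, 206]) cube([1953, 32, 200]);
translate([450, 359, 206]) cube([32, 823, 200]);
translate([2513, 359, 206]) cube([32, 823, 200]);
translate([572, 288, 406]) cube([67, 965, 24]);
translate([690, 288, 406]) cube([67, 965, 24]);
translate([808, 288, 406]) cube([67, 965, 24]);
translate([926, 288, 406]) cube([67, 965, 24]);
translate([1044, 288, 406]) cube([67, 965, 24]);
translate([1162, 288, 406]) cube([67, 965, 24]);
translate([1280, 288, 406]) cube([67, 965, 24]);
translate([1398, 288, 406]) cube([67, 965, 24]);
translate([1516, 288, 406]) cube([67, 965, 24]);
translate([1634, 288, 406]) cube([67, 965, 24]);
translate([1752, 288, 406]) cube([67, 965, 24]);
translate([1870, 288, 406]) cube([67, 965, 24]);
translate([1988, 288, 406]) cube([67, 965, 24]);
translate([2106, 288, 406]) cube([67, 965, 24]);
translate([2224, 288, 406]) cube([67, 965, 24]);
translate([2342, 288, 406]) cube([67, 965, 24]);


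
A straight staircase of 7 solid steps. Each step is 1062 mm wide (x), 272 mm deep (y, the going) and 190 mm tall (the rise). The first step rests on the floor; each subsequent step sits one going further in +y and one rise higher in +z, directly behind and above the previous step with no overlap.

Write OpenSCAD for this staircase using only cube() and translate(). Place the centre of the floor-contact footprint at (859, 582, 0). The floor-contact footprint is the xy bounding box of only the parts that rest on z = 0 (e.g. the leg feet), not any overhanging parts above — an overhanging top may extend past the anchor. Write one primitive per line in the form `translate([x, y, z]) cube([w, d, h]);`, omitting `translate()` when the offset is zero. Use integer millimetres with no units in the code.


translate([328, 446, 0]) cube([1062, 272, 190]);
translate([328, 718, 190]) cube([1062, 272, 190]);
translate([328, 990, 380]) cube([1062, 272, 190]);
translate([328, 1262, 570]) cube([1062, 272, 190]);
translate([328, 1534, 760]) cube([1062, 272, 190]);
translate([328, 1806, 950]) cube([1062, 272, 190]);
translate([328, 2078, 1140]) cube([1062, 272, 190]);


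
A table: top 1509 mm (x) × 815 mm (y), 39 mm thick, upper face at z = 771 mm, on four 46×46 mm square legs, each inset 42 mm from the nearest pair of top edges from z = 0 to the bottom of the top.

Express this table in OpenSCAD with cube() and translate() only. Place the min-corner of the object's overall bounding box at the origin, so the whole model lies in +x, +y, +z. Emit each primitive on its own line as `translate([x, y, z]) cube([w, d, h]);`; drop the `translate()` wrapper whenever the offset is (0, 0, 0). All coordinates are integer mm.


translate([0, 0, 732]) cube([1509, 815, 39]);
translate([42, 42, 0]) cube([46, 46, 732]);
translate([1421, 42, 0]) cube([46, 46, 732]);
translate([42, 727, 0]) cube([46, 46, 732]);
translate([1421, 727, 0]) cube([46, 46, 732]);


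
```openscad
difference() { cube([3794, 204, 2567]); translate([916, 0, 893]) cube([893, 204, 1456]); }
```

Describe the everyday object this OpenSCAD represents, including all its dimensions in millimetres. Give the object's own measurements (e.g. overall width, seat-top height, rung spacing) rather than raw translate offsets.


A wall 3794 mm long (x), 204 mm thick (y), 2567 mm tall, with a rectangular window opening cut through it. The opening is 893 mm wide and 1456 mm tall; its sill is at z = 893 mm and its near (−x) edge is 916 mm from the wall's −x end. The opening passes through the full wall thickness.


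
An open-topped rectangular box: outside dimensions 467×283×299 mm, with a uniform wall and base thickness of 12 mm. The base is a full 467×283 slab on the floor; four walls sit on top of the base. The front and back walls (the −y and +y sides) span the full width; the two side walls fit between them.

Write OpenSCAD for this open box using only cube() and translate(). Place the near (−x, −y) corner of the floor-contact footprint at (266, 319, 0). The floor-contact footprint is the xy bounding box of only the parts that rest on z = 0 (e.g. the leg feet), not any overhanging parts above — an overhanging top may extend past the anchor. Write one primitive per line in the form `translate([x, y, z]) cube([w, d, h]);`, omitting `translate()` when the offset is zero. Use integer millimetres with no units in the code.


translate([266, 319, 0]) cube([467, 283, 12]);
translate([266, 319, 12]) cube([467, 12, 287]);
translate([266, 590, 12]) cube([467, 12, 287]);
translate([266, 331, 12]) cube([12, 259, 287]);
translate([721, 331, 12]) cube([12, 259, 287]);


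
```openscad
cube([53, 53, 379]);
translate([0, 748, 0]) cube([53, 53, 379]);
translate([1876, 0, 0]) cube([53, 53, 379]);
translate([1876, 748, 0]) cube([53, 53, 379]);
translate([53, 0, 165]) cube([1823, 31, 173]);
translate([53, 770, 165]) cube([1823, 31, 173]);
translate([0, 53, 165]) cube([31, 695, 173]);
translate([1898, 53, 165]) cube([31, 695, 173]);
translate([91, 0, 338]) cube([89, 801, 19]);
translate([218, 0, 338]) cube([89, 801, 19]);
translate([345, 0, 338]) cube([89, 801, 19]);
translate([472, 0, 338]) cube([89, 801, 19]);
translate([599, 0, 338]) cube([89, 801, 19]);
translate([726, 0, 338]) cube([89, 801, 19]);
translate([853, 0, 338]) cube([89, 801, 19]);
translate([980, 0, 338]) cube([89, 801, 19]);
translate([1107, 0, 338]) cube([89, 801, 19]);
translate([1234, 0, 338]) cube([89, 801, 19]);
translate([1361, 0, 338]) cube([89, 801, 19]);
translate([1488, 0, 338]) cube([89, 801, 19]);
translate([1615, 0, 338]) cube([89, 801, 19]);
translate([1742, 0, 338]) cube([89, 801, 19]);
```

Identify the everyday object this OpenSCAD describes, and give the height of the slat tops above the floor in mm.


A bed frame. The slat-top height is 357 mm.

Four posts, four rails, and a row of slats — a bed frame. Slats sit on the rails at z = 165 + 173 = 338; with slat thickness 19, the top is 357 mm.
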